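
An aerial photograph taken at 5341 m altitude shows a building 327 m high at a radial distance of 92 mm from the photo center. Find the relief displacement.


d = h * r / H = 327 * 92 / 5341 = 5.63 mm

5.63 mm


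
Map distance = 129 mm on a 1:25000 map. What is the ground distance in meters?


ground = 129 mm * 25000 / 1000 = 3225.0 m

3225.0 m


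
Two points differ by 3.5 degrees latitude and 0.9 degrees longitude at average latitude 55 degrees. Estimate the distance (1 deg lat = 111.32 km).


dlat_km = 3.5 * 111.32 = 389.62
dlon_km = 0.9 * 111.32 * cos(55) ≈ 57.465
dist = sqrt(389.62^2 + 57.465^2) ≈ 393.8 km

393.8 km


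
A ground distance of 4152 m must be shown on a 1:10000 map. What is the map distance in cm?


map_cm = 4152 * 100 / 10000 = 41.52 cm

41.52 cm


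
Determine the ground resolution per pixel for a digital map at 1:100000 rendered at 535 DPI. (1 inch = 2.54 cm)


pixel_cm = 2.54 / 535 ≈ 0.004748 cm
ground = pixel_cm * 100000 / 100 = 2.54 * 100000 / (535 * 100) = 254000 / 53500 ≈ 4.75 m

4.75 m


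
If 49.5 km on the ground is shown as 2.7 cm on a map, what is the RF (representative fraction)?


ground = 49.5 km = 4950000 cm; RF denominator = ground / map = 4950000 / 2.7 ≈ 1833333; RF = 1:1833333

1:1833333


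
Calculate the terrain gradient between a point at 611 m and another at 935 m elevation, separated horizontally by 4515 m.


gradient = (935 - 611) / 4515 = 324 / 4515 = 0.0718

0.0718


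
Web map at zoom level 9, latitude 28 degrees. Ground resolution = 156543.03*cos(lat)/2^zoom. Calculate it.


res = 156543.03 * cos(28) / 2^9 = 156543.03 * 0.88294759 / 512 = 269.96 m/pixel

269.96 m/pixel


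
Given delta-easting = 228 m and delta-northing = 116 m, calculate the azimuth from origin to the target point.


az = atan2(228, 116) = 63.0 deg
adjusted to 0-360: 63.0 degrees

63.0 degrees


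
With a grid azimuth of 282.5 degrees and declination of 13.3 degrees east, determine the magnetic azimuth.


magnetic azimuth = grid azimuth - declination (east +ve)
mag_az = 282.5 - 13.3 = 269.2 degrees

269.2 degrees


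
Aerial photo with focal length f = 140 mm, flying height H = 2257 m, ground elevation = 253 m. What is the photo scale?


scale = f / (H - h) = 140 mm / 2004 m = 140 / 2004000 = 1:14314

1:14314


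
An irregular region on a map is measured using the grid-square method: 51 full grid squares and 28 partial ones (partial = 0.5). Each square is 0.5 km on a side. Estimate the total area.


effective squares = 51 + 28 * 0.5 = 65.0
area = 65.0 * 0.25 = 16.25 km^2

16.25 km^2


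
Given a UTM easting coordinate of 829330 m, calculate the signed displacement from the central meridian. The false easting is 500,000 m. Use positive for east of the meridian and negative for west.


displacement = 829330 - 500000 = 329330 m

329330 m


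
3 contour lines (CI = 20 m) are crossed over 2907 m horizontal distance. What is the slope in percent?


elevation change = 3 * 20 = 60 m
slope = 60 / 2907 * 100 = 2.1%

2.1%


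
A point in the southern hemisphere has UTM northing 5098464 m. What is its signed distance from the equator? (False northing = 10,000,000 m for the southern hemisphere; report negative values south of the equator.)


For southern: actual = 5098464 - 10000000 = -4901536 m

-4901536 m


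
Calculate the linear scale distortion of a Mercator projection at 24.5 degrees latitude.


SF = 1 / cos(24.5) = 1 / 0.909961 = 1.099

1.099


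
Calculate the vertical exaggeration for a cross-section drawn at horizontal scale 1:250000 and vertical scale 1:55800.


VE = horizontal_scale / vertical_scale = 250000 / 55800 ≈ 4.5

4.5x


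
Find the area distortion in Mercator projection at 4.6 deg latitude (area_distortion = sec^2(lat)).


area_distortion = 1/cos^2(4.6) = 1.006

1.006


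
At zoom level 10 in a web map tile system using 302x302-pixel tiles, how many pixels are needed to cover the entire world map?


tiles per axis = 2^10 = 1024
total tiles = 1024^2 = 1048576
pixels per axis = 1024 * 302 = 309248
total pixels = 309248^2 = 95634325504

95634325504 pixels


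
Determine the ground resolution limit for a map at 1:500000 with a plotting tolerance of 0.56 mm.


ground = 0.56 mm * 500000 / 1000 = 280.0 m

280.0 m


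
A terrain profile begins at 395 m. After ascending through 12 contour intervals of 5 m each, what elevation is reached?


elevation = 395 + 12 * 5 = 455 m

455 m


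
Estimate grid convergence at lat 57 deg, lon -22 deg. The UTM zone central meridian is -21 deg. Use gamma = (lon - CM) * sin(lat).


gamma = (-22 - -21) * sin(57) = -1 * 0.838671 = -0.839 degrees

-0.839 degrees


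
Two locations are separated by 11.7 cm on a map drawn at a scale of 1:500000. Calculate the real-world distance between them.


ground = 11.7 cm * 500000 / 100 = 58500.0 m = 58.5 km

58.5 km


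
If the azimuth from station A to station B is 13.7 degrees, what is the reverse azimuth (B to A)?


back azimuth = (13.7 + 180) mod 360 = 193.7 degrees

193.7 degrees


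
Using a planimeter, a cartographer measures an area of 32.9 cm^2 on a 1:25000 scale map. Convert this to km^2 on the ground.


ground_area = 32.9 * (25000/100)^2 = 2056250.0 m^2 = 2.05625 km^2 ≈ 2.056 km^2

2.056 km^2


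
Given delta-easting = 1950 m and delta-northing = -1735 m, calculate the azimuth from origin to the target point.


az = atan2(1950, -1735) = 131.7 deg
adjusted to 0-360: 131.7 degrees

131.7 degrees


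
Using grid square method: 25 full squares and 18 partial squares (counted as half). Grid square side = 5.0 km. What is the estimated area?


effective squares = 25 + 18 * 0.5 = 34.0
area = 34.0 * 25.0 = 850.0 km^2

850.0 km^2


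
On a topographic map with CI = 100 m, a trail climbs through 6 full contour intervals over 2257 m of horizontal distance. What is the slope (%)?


elevation change = 6 * 100 = 600 m
slope = 600 / 2257 * 100 = 26.6%

26.6%


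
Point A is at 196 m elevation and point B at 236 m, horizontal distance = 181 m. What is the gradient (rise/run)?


gradient = (236 - 196) / 181 = 40 / 181 = 0.221

0.221


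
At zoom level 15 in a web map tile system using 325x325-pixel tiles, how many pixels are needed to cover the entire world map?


tiles per axis = 2^15 = 32768
total tiles = 32768^2 = 1073741824
pixels per axis = 32768 * 325 = 10649600
total pixels = 10649600^2 = 113413980160000

113413980160000 pixels


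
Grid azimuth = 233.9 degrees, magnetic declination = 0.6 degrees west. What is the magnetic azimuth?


magnetic azimuth = grid azimuth - declination (east +ve)
mag_az = 233.9 - -0.6 = 234.5 degrees

234.5 degrees


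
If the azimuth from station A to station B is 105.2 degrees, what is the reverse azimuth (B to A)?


back azimuth = (105.2 + 180) mod 360 = 285.2 degrees

285.2 degrees


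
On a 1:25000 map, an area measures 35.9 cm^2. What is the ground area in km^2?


ground_area = 35.9 * (25000/100)^2 = 2243750.0 m^2 = 2.24375 km^2 ≈ 2.244 km^2

2.244 km^2


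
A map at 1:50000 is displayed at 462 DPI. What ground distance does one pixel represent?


pixel_cm = 2.54 / 462 ≈ 0.005498 cm
ground = pixel_cm * 50000 / 100 = 2.54 * 50000 / (462 * 100) = 127000 / 46200 ≈ 2.75 m

2.75 m


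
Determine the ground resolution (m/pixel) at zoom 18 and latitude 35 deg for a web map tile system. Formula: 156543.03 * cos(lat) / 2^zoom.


res = 156543.03 * cos(35) / 2^18 = 156543.03 * 0.81915204 / 262144 = 0.49 m/pixel

0.49 m/pixel


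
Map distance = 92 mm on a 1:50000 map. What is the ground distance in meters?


ground = 92 mm * 50000 / 1000 = 4600.0 m

4600.0 m


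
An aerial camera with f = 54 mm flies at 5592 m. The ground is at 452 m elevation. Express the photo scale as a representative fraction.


scale = f / (H - h) = 54 mm / 5140 m = 54 / 5140000 = 1:95185

1:95185


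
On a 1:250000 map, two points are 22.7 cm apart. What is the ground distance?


ground = 22.7 cm * 250000 / 100 = 56750.0 m = 56.75 km

56.75 km


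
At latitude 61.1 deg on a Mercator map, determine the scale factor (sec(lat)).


SF = 1 / cos(61.1) = 1 / 0.483282 = 2.069

2.069


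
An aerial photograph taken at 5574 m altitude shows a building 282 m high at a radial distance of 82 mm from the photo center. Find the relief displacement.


d = h * r / H = 282 * 82 / 5574 = 4.15 mm

4.15 mm


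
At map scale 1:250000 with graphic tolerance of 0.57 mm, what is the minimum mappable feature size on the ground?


ground = 0.57 mm * 250000 / 1000 = 142.5 m

142.5 m


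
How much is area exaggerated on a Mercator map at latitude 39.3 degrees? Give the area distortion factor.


area_distortion = 1/cos^2(39.3) = 1.67

1.67


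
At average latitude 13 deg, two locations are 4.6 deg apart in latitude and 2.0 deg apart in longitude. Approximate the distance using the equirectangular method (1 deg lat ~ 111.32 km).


dlat_km = 4.6 * 111.32 = 512.072
dlon_km = 2.0 * 111.32 * cos(13) ≈ 216.934
dist = sqrt(512.072^2 + 216.934^2) ≈ 556.1 km

556.1 km


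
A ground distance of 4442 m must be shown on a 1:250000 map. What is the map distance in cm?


map_cm = 4442 * 100 / 250000 = 1.7768 cm ≈ 1.78 cm

1.78 cm


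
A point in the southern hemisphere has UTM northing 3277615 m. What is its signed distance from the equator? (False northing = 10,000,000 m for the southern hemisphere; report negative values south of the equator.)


For southern: actual = 3277615 - 10000000 = -6722385 m

-6722385 m


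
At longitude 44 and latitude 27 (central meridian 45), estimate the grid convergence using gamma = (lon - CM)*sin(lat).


gamma = (44 - 45) * sin(27) = -1 * 0.45399 = -0.454 degrees

-0.454 degrees


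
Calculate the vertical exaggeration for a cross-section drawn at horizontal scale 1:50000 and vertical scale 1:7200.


VE = horizontal_scale / vertical_scale = 50000 / 7200 ≈ 6.9

6.9x


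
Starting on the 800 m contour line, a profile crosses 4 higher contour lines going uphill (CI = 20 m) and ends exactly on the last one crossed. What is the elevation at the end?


elevation = 800 + 4 * 20 = 880 m

880 m


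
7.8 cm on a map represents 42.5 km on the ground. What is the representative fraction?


ground = 42.5 km = 4250000 cm; RF denominator = ground / map = 4250000 / 7.8 ≈ 544872; RF = 1:544872

1:544872


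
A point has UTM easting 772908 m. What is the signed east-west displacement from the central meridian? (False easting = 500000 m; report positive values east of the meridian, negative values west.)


displacement = 772908 - 500000 = 272908 m

272908 m


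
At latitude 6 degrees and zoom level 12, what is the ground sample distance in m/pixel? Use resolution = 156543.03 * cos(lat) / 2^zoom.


res = 156543.03 * cos(6) / 2^12 = 156543.03 * 0.9945219 / 4096 = 38.01 m/pixel

38.01 m/pixel


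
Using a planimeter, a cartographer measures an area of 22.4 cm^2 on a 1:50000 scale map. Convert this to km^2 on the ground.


ground_area = 22.4 * (50000/100)^2 = 5600000.0 m^2 = 5.6 km^2

5.6 km^2


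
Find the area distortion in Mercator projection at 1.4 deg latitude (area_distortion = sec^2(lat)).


area_distortion = 1/cos^2(1.4) = 1.001

1.001


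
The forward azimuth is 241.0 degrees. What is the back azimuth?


back azimuth = (241.0 + 180) mod 360 = 61.0 degrees

61.0 degrees


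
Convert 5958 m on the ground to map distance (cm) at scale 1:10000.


map_cm = 5958 * 100 / 10000 = 59.58 cm

59.58 cm


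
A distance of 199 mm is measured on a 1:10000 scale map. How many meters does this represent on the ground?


ground = 199 mm * 10000 / 1000 = 1990.0 m

1990.0 m


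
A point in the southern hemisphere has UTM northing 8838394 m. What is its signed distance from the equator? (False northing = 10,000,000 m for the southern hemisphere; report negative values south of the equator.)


For southern: actual = 8838394 - 10000000 = -1161606 m

-1161606 m


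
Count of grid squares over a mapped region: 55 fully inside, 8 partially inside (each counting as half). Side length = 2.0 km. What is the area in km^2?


effective squares = 55 + 8 * 0.5 = 59.0
area = 59.0 * 4.0 = 236.0 km^2

236.0 km^2


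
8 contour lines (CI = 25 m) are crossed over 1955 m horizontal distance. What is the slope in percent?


elevation change = 8 * 25 = 200 m
slope = 200 / 1955 * 100 = 10.2%

10.2%


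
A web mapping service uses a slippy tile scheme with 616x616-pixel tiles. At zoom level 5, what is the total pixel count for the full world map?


tiles per axis = 2^5 = 32
total tiles = 32^2 = 1024
pixels per axis = 32 * 616 = 19712
total pixels = 19712^2 = 388562944

388562944 pixels


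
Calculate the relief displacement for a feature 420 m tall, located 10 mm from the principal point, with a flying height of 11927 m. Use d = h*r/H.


d = h * r / H = 420 * 10 / 11927 = 0.35 mm

0.35 mm


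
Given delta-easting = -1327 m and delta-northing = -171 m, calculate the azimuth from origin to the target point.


az = atan2(-1327, -171) = -97.3 deg
adjusted to 0-360: 262.7 degrees

262.7 degrees


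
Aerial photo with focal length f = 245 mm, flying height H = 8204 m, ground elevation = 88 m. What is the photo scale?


scale = f / (H - h) = 245 mm / 8116 m = 245 / 8116000 = 1:33127

1:33127


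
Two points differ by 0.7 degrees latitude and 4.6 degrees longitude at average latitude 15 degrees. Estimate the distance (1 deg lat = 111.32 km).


dlat_km = 0.7 * 111.32 = 77.924
dlon_km = 4.6 * 111.32 * cos(15) ≈ 494.624
dist = sqrt(77.924^2 + 494.624^2) ≈ 500.7 km

500.7 km


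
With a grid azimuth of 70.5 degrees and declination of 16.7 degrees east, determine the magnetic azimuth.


magnetic azimuth = grid azimuth - declination (east +ve)
mag_az = 70.5 - 16.7 = 53.8 degrees

53.8 degrees


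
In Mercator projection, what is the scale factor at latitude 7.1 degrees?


SF = 1 / cos(7.1) = 1 / 0.992332 = 1.008

1.008


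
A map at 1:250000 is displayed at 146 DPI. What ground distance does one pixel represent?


pixel_cm = 2.54 / 146 ≈ 0.017397 cm
ground = pixel_cm * 250000 / 100 = 2.54 * 250000 / (146 * 100) = 635000 / 14600 ≈ 43.49 m

43.49 m


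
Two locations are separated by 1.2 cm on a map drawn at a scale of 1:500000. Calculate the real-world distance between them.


ground = 1.2 cm * 500000 / 100 = 6000.0 m = 6.0 km

6.0 km


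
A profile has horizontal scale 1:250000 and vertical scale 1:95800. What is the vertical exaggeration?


VE = horizontal_scale / vertical_scale = 250000 / 95800 ≈ 2.6

2.6x


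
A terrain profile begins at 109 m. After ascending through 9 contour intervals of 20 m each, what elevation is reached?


elevation = 109 + 9 * 20 = 289 m

289 m


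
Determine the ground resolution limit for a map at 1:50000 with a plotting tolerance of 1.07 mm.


ground = 1.07 mm * 50000 / 1000 = 53.5 m

53.5 m


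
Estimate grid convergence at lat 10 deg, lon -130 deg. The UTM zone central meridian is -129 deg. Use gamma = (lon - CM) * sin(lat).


gamma = (-130 - -129) * sin(10) = -1 * 0.173648 = -0.174 degrees

-0.174 degrees


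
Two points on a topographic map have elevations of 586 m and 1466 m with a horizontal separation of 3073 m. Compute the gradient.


gradient = (1466 - 586) / 3073 = 880 / 3073 = 0.2864

0.2864


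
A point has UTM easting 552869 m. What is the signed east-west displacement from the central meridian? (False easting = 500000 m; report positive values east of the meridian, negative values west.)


displacement = 552869 - 500000 = 52869 m

52869 m


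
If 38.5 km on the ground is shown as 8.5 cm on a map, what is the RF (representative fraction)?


ground = 38.5 km = 3850000 cm; RF denominator = ground / map = 3850000 / 8.5 ≈ 452941; RF = 1:452941

1:452941


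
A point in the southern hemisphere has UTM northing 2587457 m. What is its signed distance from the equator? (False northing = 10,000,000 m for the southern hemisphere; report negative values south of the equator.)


For southern: actual = 2587457 - 10000000 = -7412543 m

-7412543 m


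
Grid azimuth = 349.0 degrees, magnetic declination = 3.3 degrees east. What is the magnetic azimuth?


magnetic azimuth = grid azimuth - declination (east +ve)
mag_az = 349.0 - 3.3 = 345.7 degrees

345.7 degrees


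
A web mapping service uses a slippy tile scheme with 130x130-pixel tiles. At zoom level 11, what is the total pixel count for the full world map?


tiles per axis = 2^11 = 2048
total tiles = 2048^2 = 4194304
pixels per axis = 2048 * 130 = 266240
total pixels = 266240^2 = 70883737600

70883737600 pixels


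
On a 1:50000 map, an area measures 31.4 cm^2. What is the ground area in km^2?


ground_area = 31.4 * (50000/100)^2 = 7850000.0 m^2 = 7.85 km^2

7.85 km^2


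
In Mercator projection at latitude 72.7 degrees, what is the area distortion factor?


area_distortion = 1/cos^2(72.7) = 11.308

11.308


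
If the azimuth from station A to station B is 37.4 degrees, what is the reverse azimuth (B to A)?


back azimuth = (37.4 + 180) mod 360 = 217.4 degrees

217.4 degrees


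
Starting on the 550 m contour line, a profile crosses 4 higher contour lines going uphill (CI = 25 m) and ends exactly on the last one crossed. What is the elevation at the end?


elevation = 550 + 4 * 25 = 650 m

650 m


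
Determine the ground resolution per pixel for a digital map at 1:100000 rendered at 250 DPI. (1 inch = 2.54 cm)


pixel_cm = 2.54 / 250 = 0.01016 cm
ground = pixel_cm * 100000 / 100 = 2.54 * 100000 / (250 * 100) = 254000 / 25000 = 10.16 m

10.16 m


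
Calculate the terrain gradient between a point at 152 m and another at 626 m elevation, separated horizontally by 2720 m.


gradient = (626 - 152) / 2720 = 474 / 2720 = 0.1743

0.1743


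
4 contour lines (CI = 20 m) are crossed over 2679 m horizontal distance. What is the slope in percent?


elevation change = 4 * 20 = 80 m
slope = 80 / 2679 * 100 = 3.0%

3.0%


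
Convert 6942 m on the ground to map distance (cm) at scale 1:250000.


map_cm = 6942 * 100 / 250000 = 2.7768 cm ≈ 2.78 cm

2.78 cm


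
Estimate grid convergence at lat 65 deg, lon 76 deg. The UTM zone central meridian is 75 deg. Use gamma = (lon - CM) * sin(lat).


gamma = (76 - 75) * sin(65) = 1 * 0.906308 = 0.906 degrees

0.906 degrees


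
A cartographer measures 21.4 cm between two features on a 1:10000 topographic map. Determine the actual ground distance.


ground = 21.4 cm * 10000 / 100 = 2140.0 m = 2.14 km

2.14 km


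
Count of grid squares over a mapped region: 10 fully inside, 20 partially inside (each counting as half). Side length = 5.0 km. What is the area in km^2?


effective squares = 10 + 20 * 0.5 = 20.0
area = 20.0 * 25.0 = 500.0 km^2

500.0 km^2


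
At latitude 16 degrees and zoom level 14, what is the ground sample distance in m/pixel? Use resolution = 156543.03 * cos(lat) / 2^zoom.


res = 156543.03 * cos(16) / 2^14 = 156543.03 * 0.9612617 / 16384 = 9.18 m/pixel

9.18 m/pixel


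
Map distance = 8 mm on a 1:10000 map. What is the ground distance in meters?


ground = 8 mm * 10000 / 1000 = 80.0 m

80.0 m


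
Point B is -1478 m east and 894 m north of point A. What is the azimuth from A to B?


az = atan2(-1478, 894) = -58.8 deg
adjusted to 0-360: 301.2 degrees

301.2 degrees


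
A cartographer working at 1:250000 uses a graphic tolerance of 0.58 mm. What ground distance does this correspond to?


ground = 0.58 mm * 250000 / 1000 = 145.0 m

145.0 m


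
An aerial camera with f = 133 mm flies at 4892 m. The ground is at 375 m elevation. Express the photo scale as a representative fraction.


scale = f / (H - h) = 133 mm / 4517 m = 133 / 4517000 = 1:33962

1:33962


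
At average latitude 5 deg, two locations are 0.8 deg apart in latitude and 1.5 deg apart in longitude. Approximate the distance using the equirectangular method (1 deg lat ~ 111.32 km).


dlat_km = 0.8 * 111.32 = 89.056
dlon_km = 1.5 * 111.32 * cos(5) ≈ 166.345
dist = sqrt(89.056^2 + 166.345^2) ≈ 188.7 km

188.7 km


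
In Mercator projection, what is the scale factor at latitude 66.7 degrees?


SF = 1 / cos(66.7) = 1 / 0.395546 = 2.528

2.528


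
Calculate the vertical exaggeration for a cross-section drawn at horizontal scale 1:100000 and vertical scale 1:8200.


VE = horizontal_scale / vertical_scale = 100000 / 8200 ≈ 12.2

12.2x


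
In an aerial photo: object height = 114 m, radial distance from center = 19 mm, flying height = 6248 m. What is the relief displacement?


d = h * r / H = 114 * 19 / 6248 = 0.35 mm

0.35 mm


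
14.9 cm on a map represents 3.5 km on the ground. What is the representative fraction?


ground = 3.5 km = 350000 cm; RF denominator = ground / map = 350000 / 14.9 ≈ 23490; RF = 1:23490

1:23490


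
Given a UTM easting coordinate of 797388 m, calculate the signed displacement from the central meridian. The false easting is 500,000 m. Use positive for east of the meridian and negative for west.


displacement = 797388 - 500000 = 297388 m

297388 m


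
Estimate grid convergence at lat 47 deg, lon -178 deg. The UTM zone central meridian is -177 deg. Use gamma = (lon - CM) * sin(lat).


gamma = (-178 - -177) * sin(47) = -1 * 0.731354 = -0.731 degrees

-0.731 degrees


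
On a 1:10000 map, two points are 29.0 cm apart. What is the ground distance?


ground = 29.0 cm * 10000 / 100 = 2900.0 m = 2.9 km

2.9 km


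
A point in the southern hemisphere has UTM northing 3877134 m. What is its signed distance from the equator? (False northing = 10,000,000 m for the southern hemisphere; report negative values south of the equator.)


For southern: actual = 3877134 - 10000000 = -6122866 m

-6122866 m


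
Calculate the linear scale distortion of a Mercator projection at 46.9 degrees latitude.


SF = 1 / cos(46.9) = 1 / 0.683274 = 1.464

1.464


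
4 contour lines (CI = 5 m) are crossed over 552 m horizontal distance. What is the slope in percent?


elevation change = 4 * 5 = 20 m
slope = 20 / 552 * 100 = 3.6%

3.6%


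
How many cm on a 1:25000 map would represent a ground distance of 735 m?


map_cm = 735 * 100 / 25000 = 2.94 cm

2.94 cm


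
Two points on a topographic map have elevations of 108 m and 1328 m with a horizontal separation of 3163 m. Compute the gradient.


gradient = (1328 - 108) / 3163 = 1220 / 3163 = 0.3857

0.3857


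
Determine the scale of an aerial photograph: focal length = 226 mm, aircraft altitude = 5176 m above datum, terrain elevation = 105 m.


scale = f / (H - h) = 226 mm / 5071 m = 226 / 5071000 = 1:22438

1:22438


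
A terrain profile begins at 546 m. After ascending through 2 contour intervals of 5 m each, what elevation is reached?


elevation = 546 + 2 * 5 = 556 m

556 m


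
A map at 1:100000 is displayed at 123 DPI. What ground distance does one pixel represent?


pixel_cm = 2.54 / 123 ≈ 0.02065 cm
ground = pixel_cm * 100000 / 100 = 2.54 * 100000 / (123 * 100) = 254000 / 12300 ≈ 20.65 m

20.65 m


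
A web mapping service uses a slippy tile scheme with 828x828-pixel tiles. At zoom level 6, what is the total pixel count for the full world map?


tiles per axis = 2^6 = 64
total tiles = 64^2 = 4096
pixels per axis = 64 * 828 = 52992
total pixels = 52992^2 = 2808152064

2808152064 pixels


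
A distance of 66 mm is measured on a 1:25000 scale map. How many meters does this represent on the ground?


ground = 66 mm * 25000 / 1000 = 1650.0 m

1650.0 m


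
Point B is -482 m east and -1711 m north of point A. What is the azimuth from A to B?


az = atan2(-482, -1711) = -164.3 deg
adjusted to 0-360: 195.7 degrees

195.7 degrees


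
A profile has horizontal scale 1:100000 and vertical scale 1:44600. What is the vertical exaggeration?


VE = horizontal_scale / vertical_scale = 100000 / 44600 ≈ 2.2

2.2x


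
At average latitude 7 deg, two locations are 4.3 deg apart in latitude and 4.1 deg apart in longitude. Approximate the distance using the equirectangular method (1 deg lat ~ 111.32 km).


dlat_km = 4.3 * 111.32 = 478.676
dlon_km = 4.1 * 111.32 * cos(7) ≈ 453.01
dist = sqrt(478.676^2 + 453.01^2) ≈ 659.1 km

659.1 km


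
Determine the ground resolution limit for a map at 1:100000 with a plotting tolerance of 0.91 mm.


ground = 0.91 mm * 100000 / 1000 = 91.0 m

91.0 m


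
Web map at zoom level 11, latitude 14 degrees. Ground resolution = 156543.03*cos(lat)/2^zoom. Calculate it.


res = 156543.03 * cos(14) / 2^11 = 156543.03 * 0.97029573 / 2048 = 74.17 m/pixel

74.17 m/pixel


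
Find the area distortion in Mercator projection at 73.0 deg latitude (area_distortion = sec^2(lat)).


area_distortion = 1/cos^2(73.0) = 11.698

11.698


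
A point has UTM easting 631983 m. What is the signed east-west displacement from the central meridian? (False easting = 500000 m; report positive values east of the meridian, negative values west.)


displacement = 631983 - 500000 = 131983 m

131983 m


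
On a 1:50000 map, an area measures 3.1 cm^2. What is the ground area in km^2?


ground_area = 3.1 * (50000/100)^2 = 775000.0 m^2 = 0.775 km^2

0.775 km^2


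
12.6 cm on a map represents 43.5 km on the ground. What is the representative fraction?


ground = 43.5 km = 4350000 cm; RF denominator = ground / map = 4350000 / 12.6 ≈ 345238; RF = 1:345238

1:345238


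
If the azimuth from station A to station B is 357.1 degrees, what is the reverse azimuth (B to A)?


back azimuth = (357.1 + 180) mod 360 = 177.1 degrees

177.1 degrees


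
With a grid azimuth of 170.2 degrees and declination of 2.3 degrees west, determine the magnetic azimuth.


magnetic azimuth = grid azimuth - declination (east +ve)
mag_az = 170.2 - -2.3 = 172.5 degrees

172.5 degrees


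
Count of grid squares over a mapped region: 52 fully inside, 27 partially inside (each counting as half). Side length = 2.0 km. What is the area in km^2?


effective squares = 52 + 27 * 0.5 = 65.5
area = 65.5 * 4.0 = 262.0 km^2

262.0 km^2


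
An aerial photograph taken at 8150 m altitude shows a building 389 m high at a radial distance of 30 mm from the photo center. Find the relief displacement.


d = h * r / H = 389 * 30 / 8150 = 1.43 mm

1.43 mm


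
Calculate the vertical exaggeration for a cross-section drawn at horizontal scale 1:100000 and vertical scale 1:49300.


VE = horizontal_scale / vertical_scale = 100000 / 49300 ≈ 2.0

2.0x


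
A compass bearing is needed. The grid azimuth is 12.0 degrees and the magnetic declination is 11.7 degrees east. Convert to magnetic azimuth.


magnetic azimuth = grid azimuth - declination (east +ve)
mag_az = 12.0 - 11.7 = 0.3 degrees

0.3 degrees


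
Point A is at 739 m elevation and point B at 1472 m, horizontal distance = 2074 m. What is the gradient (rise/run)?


gradient = (1472 - 739) / 2074 = 733 / 2074 = 0.3534

0.3534


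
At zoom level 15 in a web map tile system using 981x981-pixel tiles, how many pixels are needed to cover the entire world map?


tiles per axis = 2^15 = 32768
total tiles = 32768^2 = 1073741824
pixels per axis = 32768 * 981 = 32145408
total pixels = 32145408^2 = 1033327255486464

1033327255486464 pixels


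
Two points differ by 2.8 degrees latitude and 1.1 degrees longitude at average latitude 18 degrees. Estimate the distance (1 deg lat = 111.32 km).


dlat_km = 2.8 * 111.32 = 311.696
dlon_km = 1.1 * 111.32 * cos(18) ≈ 116.459
dist = sqrt(311.696^2 + 116.459^2) ≈ 332.7 km

332.7 km


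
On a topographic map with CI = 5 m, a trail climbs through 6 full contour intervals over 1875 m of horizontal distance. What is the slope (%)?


elevation change = 6 * 5 = 30 m
slope = 30 / 1875 * 100 = 1.6%

1.6%


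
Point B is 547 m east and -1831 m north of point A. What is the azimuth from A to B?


az = atan2(547, -1831) = 163.4 deg
adjusted to 0-360: 163.4 degrees

163.4 degrees


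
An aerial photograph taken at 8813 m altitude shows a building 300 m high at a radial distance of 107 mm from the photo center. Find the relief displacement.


d = h * r / H = 300 * 107 / 8813 = 3.64 mm

3.64 mm


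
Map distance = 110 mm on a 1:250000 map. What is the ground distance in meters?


ground = 110 mm * 250000 / 1000 = 27500.0 m

27500.0 m


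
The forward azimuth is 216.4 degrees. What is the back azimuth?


back azimuth = (216.4 + 180) mod 360 = 36.4 degrees

36.4 degrees


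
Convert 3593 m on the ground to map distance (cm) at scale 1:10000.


map_cm = 3593 * 100 / 10000 = 35.93 cm

35.93 cm


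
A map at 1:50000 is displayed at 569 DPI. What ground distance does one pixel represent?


pixel_cm = 2.54 / 569 ≈ 0.004464 cm
ground = pixel_cm * 50000 / 100 = 2.54 * 50000 / (569 * 100) = 127000 / 56900 ≈ 2.23 m

2.23 m


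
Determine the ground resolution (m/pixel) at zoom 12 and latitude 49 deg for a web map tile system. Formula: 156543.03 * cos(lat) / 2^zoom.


res = 156543.03 * cos(49) / 2^12 = 156543.03 * 0.65605903 / 4096 = 25.07 m/pixel

25.07 m/pixel


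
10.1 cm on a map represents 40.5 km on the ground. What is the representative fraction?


ground = 40.5 km = 4050000 cm; RF denominator = ground / map = 4050000 / 10.1 ≈ 400990; RF = 1:400990

1:400990


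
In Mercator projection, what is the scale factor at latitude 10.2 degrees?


SF = 1 / cos(10.2) = 1 / 0.984196 = 1.016

1.016


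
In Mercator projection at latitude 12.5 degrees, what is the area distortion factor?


area_distortion = 1/cos^2(12.5) = 1.049

1.049


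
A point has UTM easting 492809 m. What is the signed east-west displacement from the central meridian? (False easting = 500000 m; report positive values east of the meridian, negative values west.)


displacement = 492809 - 500000 = -7191 m

-7191 m


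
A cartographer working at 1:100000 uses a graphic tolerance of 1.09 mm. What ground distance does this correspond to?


ground = 1.09 mm * 100000 / 1000 = 109.0 m

109.0 m


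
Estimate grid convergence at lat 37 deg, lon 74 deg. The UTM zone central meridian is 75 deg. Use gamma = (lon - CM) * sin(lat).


gamma = (74 - 75) * sin(37) = -1 * 0.601815 = -0.602 degrees

-0.602 degrees


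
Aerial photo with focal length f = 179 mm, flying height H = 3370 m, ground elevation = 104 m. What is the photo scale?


scale = f / (H - h) = 179 mm / 3266 m = 179 / 3266000 = 1:18246

1:18246


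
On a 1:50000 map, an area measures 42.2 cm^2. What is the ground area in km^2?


ground_area = 42.2 * (50000/100)^2 = 10550000.0 m^2 = 10.55 km^2

10.55 km^2


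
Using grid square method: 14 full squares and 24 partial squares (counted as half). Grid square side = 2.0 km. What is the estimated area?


effective squares = 14 + 24 * 0.5 = 26.0
area = 26.0 * 4.0 = 104.0 km^2

104.0 km^2


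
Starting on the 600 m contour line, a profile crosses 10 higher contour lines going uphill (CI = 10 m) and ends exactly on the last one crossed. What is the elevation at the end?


elevation = 600 + 10 * 10 = 700 m

700 m


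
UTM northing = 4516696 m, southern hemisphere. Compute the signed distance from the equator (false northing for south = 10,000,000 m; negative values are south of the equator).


For southern: actual = 4516696 - 10000000 = -5483304 m

-5483304 m


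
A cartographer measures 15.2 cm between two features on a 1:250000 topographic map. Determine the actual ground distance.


ground = 15.2 cm * 250000 / 100 = 38000.0 m = 38.0 km

38.0 km


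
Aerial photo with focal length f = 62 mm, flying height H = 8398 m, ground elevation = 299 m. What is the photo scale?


scale = f / (H - h) = 62 mm / 8099 m = 62 / 8099000 = 1:130629

1:130629


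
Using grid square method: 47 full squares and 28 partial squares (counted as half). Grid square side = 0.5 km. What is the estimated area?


effective squares = 47 + 28 * 0.5 = 61.0
area = 61.0 * 0.25 = 15.25 km^2

15.25 km^2


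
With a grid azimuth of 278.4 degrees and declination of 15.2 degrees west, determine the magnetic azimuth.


magnetic azimuth = grid azimuth - declination (east +ve)
mag_az = 278.4 - -15.2 = 293.6 degrees

293.6 degrees


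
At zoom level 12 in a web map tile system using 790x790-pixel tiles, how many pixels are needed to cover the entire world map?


tiles per axis = 2^12 = 4096
total tiles = 4096^2 = 16777216
pixels per axis = 4096 * 790 = 3235840
total pixels = 3235840^2 = 10470660505600

10470660505600 pixels


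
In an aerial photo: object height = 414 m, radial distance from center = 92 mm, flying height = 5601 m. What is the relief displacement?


d = h * r / H = 414 * 92 / 5601 = 6.8 mm

6.8 mm


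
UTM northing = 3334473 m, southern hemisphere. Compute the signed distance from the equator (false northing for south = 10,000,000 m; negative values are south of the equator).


For southern: actual = 3334473 - 10000000 = -6665527 m

-6665527 m


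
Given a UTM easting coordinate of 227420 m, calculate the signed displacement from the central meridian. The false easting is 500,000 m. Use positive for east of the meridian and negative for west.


displacement = 227420 - 500000 = -272580 m

-272580 m


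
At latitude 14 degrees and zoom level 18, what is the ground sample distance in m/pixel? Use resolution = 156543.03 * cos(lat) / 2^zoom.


res = 156543.03 * cos(14) / 2^18 = 156543.03 * 0.97029573 / 262144 = 0.58 m/pixel

0.58 m/pixel


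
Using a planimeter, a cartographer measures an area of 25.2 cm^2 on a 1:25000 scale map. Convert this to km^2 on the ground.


ground_area = 25.2 * (25000/100)^2 = 1575000.0 m^2 = 1.575 km^2

1.575 km^2


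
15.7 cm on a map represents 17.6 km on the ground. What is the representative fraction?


ground = 17.6 km = 1760000 cm; RF denominator = ground / map = 1760000 / 15.7 ≈ 112102; RF = 1:112102

1:112102


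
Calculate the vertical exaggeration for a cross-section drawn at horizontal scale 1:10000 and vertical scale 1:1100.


VE = horizontal_scale / vertical_scale = 10000 / 1100 ≈ 9.1

9.1x


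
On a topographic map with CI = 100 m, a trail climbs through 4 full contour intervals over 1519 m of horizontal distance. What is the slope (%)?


elevation change = 4 * 100 = 400 m
slope = 400 / 1519 * 100 = 26.3%

26.3%


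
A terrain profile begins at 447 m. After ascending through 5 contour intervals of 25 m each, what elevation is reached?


elevation = 447 + 5 * 25 = 572 m

572 m


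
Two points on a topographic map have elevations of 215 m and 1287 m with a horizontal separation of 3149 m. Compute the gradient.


gradient = (1287 - 215) / 3149 = 1072 / 3149 = 0.3404

0.3404


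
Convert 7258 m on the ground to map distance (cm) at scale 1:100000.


map_cm = 7258 * 100 / 100000 = 7.258 cm ≈ 7.26 cm

7.26 cm


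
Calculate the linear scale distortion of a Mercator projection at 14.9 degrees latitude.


SF = 1 / cos(14.9) = 1 / 0.966376 = 1.035

1.035


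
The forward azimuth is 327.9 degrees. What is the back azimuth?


back azimuth = (327.9 + 180) mod 360 = 147.9 degrees

147.9 degrees


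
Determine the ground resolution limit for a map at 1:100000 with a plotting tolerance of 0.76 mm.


ground = 0.76 mm * 100000 / 1000 = 76.0 m

76.0 m


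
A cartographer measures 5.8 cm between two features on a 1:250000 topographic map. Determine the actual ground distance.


ground = 5.8 cm * 250000 / 100 = 14500.0 m = 14.5 km

14.5 km


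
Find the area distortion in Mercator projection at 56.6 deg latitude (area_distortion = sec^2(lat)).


area_distortion = 1/cos^2(56.6) = 3.3

3.3


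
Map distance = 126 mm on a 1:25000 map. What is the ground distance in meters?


ground = 126 mm * 25000 / 1000 = 3150.0 m

3150.0 m


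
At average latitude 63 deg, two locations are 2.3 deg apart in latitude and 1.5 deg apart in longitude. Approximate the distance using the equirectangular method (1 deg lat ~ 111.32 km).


dlat_km = 2.3 * 111.32 = 256.036
dlon_km = 1.5 * 111.32 * cos(63) ≈ 75.807
dist = sqrt(256.036^2 + 75.807^2) ≈ 267.0 km

267.0 km


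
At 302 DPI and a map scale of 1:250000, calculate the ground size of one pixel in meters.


pixel_cm = 2.54 / 302 ≈ 0.008411 cm
ground = pixel_cm * 250000 / 100 = 2.54 * 250000 / (302 * 100) = 635000 / 30200 ≈ 21.03 m

21.03 m


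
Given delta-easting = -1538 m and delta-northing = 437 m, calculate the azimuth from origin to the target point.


az = atan2(-1538, 437) = -74.1 deg
adjusted to 0-360: 285.9 degrees

285.9 degrees


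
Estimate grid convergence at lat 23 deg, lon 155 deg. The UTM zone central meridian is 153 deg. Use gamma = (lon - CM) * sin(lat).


gamma = (155 - 153) * sin(23) = 2 * 0.390731 = 0.781 degrees

0.781 degrees


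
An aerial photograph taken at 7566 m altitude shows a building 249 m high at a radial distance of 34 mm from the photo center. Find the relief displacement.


d = h * r / H = 249 * 34 / 7566 = 1.12 mm

1.12 mm


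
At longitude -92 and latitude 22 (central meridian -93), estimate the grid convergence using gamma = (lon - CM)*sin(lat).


gamma = (-92 - -93) * sin(22) = 1 * 0.374607 = 0.375 degrees

0.375 degrees


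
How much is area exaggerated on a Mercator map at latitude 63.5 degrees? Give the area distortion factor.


area_distortion = 1/cos^2(63.5) = 5.023

5.023


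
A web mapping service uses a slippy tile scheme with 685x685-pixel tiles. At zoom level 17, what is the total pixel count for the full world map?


tiles per axis = 2^17 = 131072
total tiles = 131072^2 = 17179869184
pixels per axis = 131072 * 685 = 89784320
total pixels = 89784320^2 = 8061224117862400

8061224117862400 pixels


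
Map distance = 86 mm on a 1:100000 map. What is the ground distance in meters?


ground = 86 mm * 100000 / 1000 = 8600.0 m

8600.0 m


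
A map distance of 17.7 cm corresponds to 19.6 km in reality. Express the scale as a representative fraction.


ground = 19.6 km = 1960000 cm; RF denominator = ground / map = 1960000 / 17.7 ≈ 110734; RF = 1:110734

1:110734


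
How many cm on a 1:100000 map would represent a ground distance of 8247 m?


map_cm = 8247 * 100 / 100000 = 8.247 cm ≈ 8.25 cm

8.25 cm


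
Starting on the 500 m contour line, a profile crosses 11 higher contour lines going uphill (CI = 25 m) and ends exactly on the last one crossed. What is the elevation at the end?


elevation = 500 + 11 * 25 = 775 m

775 m


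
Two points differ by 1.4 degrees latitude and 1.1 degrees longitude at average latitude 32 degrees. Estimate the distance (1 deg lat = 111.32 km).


dlat_km = 1.4 * 111.32 = 155.848
dlon_km = 1.1 * 111.32 * cos(32) ≈ 103.845
dist = sqrt(155.848^2 + 103.845^2) ≈ 187.3 km

187.3 km


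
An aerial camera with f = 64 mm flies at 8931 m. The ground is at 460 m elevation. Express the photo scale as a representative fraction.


scale = f / (H - h) = 64 mm / 8471 m = 64 / 8471000 = 1:132359

1:132359


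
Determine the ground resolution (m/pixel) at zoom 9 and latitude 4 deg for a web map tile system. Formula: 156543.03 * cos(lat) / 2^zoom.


res = 156543.03 * cos(4) / 2^9 = 156543.03 * 0.99756405 / 512 = 305.0 m/pixel

305.0 m/pixel


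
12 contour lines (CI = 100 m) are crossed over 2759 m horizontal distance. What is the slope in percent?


elevation change = 12 * 100 = 1200 m
slope = 1200 / 2759 * 100 = 43.5%

43.5%
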